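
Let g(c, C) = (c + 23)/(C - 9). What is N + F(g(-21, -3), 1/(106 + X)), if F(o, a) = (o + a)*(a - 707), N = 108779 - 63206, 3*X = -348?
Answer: 1144039/25 ≈ 45762.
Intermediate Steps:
X = -116 (X = (⅓)*(-348) = -116)
N = 45573
g(c, C) = (23 + c)/(-9 + C)
F(o, a) = (-707 + a)*(a + o) (F(o, a) = (a + o)*(-707 + a) = (-707 + a)*(a + o))
N + F(g(-21, -3), 1/(106 + X)) = 45573 + ((1/(106 - 116))² - 707/(106 - 116) - 707*(23 - 21)/(-9 - 3) + ((23 - 21)/(-9 - 3))/(106 - 116)) = 45573 + ((1/(-10))² - 707/(-10) - 707*2/(-12) + (2/(-12))/(-10)) = 45573 + ((-⅒)² - 707*(-⅒) - (-707)*2/12 - (-1)*2/120) = 45573 + (1/100 + 707/10 - 707*(-⅙) - ⅒*(-⅙)) = 45573 + (1/100 + 707/10 + 707/6 + 1/60) = 45573 + 4714/25 = 1144039/25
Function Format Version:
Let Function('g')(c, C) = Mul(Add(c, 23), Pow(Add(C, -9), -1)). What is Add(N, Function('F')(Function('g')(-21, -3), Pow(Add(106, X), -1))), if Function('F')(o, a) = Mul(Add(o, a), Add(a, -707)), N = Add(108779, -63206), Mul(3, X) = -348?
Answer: Rational(1144039, 25) ≈ 45762.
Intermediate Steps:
X = -116 (X = Mul(Rational(1, 3), -348) = -116)
N = 45573
Function('g')(c, C) = Mul(Pow(Add(-9, C), -1), Add(23, c)) (Function('g')(c, C) = Mul(Add(23, c), Pow(Add(-9, C), -1)) = Mul(Pow(Add(-9, C), -1), Add(23, c)))
Function('F')(o, a) = Mul(Add(-707, a), Add(a, o)) (Function('F')(o, a) = Mul(Add(a, o), Add(-707, a)) = Mul(Add(-707, a), Add(a, o)))
Add(N, Function('F')(Function('g')(-21, -3), Pow(Add(106, X), -1))) = Add(45573, Add(Pow(Pow(Add(106, -116), -1), 2), Mul(-707, Pow(Add(106, -116), -1)), Mul(-707, Mul(Pow(Add(-9, -3), -1), Add(23, -21))), Mul(Pow(Add(106, -116), -1), Mul(Pow(Add(-9, -3), -1), Add(23, -21))))) = Add(45573, Add(Pow(Pow(-10, -1), 2), Mul(-707, Pow(-10, -1)), Mul(-707, Mul(Pow(-12, -1), 2)), Mul(Pow(-10, -1), Mul(Pow(-12, -1), 2)))) = Add(45573, Add(Pow(Rational(-1, 10), 2), Mul(-707, Rational(-1, 10)), Mul(-707, Mul(Rational(-1, 12), 2)), Mul(Rational(-1, 10), Mul(Rational(-1, 12), 2)))) = Add(45573, Add(Rational(1, 100), Rational(707, 10), Mul(-707, Rational(-1, 6)), Mul(Rational(-1, 10), Rational(-1, 6)))) = Add(45573, Add(Rational(1, 100), Rational(707, 10), Rational(707, 6), Rational(1, 60))) = Add(45573, Rational(4714, 25)) = Rational(1144039, 25)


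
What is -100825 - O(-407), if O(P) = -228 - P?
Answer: -101004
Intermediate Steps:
-100825 - O(-407) = -100825 - (-228 - 1*(-407)) = -100825 - (-228 + 407) = -100825 - 1*179 = -100825 - 179 = -101004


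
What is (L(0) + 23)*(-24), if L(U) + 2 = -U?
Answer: -504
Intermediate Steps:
L(U) = -2 - U
(L(0) + 23)*(-24) = ((-2 - 1*0) + 23)*(-24) = ((-2 + 0) + 23)*(-24) = (-2 + 23)*(-24) = 21*(-24) = -504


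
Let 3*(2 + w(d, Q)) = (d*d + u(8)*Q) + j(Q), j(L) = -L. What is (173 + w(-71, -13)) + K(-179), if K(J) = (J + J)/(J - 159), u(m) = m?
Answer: 307928/169 ≈ 1822.1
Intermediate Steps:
K(J) = 2*J/(-159 + J) (K(J) = (2*J)/(-159 + J) = 2*J/(-159 + J))
w(d, Q) = -2 + d²/3 + 7*Q/3 (w(d, Q) = -2 + ((d*d + 8*Q) - Q)/3 = -2 + ((d² + 8*Q) - Q)/3 = -2 + (d² + 7*Q)/3 = -2 + (d²/3 + 7*Q/3) = -2 + d²/3 + 7*Q/3)
(173 + w(-71, -13)) + K(-179) = (173 + (-2 + (⅓)*(-71)² + (7/3)*(-13))) + 2*(-179)/(-159 - 179) = (173 + (-2 + (⅓)*5041 - 91/3)) + 2*(-179)/(-338) = (173 + (-2 + 5041/3 - 91/3)) + 2*(-179)*(-1/338) = (173 + 1648) + 179/169 = 1821 + 179/169 = 307928/169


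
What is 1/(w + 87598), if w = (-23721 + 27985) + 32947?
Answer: 1/124809 ≈ 8.0122e-6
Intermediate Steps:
w = 37211 (w = 4264 + 32947 = 37211)
1/(w + 87598) = 1/(37211 + 87598) = 1/124809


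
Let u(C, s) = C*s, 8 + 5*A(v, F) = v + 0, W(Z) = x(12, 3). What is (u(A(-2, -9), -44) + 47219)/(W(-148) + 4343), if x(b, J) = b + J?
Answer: 47307/4358 ≈ 10.855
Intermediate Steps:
x(b, J) = J + b
W(Z) = 15 (W(Z) = 3 + 12 = 15)
A(v, F) = -8/5 + v/5 (A(v, F) = -8/5 + (v + 0)/5 = -8/5 + v/5)
(u(A(-2, -9), -44) + 47219)/(W(-148) + 4343) = ((-8/5 + (1/5)*(-2))*(-44) + 47219)/(15 + 4343) = ((-8/5 - 2/5)*(-44) + 47219)/4358 = (-2*(-44) + 47219)*(1/4358) = (88 + 47219)*(1/4358) = 47307*(1/4358) = 47307/4358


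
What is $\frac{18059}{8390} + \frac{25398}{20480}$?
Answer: $\frac{29146877}{8591360} \approx 3.3926$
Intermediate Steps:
$\frac{18059}{8390} + \frac{25398}{20480} = 18059 \cdot \frac{1}{8390} + 25398 \cdot \frac{1}{20480} = \frac{18059}{8390} + \frac{12699}{10240} = \frac{29146877}{8591360}$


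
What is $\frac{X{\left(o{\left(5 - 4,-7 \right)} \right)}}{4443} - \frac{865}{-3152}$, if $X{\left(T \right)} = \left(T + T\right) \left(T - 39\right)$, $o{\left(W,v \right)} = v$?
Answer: $\frac{5873083}{14004336} \approx 0.41938$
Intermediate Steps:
$X{\left(T \right)} = 2 T \left(-39 + T\right)$
$\frac{X{\left(o{\left(5 - 4,-7 \right)} \right)}}{4443} - \frac{865}{-3152} = \frac{2 \left(-7\right) \left(-39 - 7\right)}{4443} - \frac{865}{-3152} = 2 \left(-7\right) \left(-46\right) \frac{1}{4443} - - \frac{865}{3152} = 644 \cdot \frac{1}{4443} + \frac{865}{3152} = \frac{644}{4443} + \frac{865}{3152} = \frac{5873083}{14004336}$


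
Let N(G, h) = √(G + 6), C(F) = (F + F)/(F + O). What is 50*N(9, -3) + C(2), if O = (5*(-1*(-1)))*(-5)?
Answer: -4/23 + 50*√15 ≈ 193.48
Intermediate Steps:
O = -25 (O = (5*1)*(-5) = 5*(-5) = -25)
C(F) = 2*F/(-25 + F) (C(F) = (F + F)/(F - 25) = (2*F)/(-25 + F) = 2*F/(-25 + F))
N(G, h) = √(6 + G)
50*N(9, -3) + C(2) = 50*√(6 + 9) + 2*2/(-25 + 2) = 50*√15 + 2*2/(-23) = 50*√15 + 2*2*(-1/23) = 50*√15 - 4/23 = -4/23 + 50*√15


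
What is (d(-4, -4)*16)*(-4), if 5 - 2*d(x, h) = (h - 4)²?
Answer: 1888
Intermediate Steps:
d(x, h) = 5/2 - (-4 + h)²/2 (d(x, h) = 5/2 - (h - 4)²/2 = 5/2 - (-4 + h)²/2)
(d(-4, -4)*16)*(-4) = ((5/2 - (-4 - 4)²/2)*16)*(-4) = ((5/2 - ½*(-8)²)*16)*(-4) = ((5/2 - ½*64)*16)*(-4) = ((5/2 - 32)*16)*(-4) = -59/2*16*(-4) = -472*(-4) = 1888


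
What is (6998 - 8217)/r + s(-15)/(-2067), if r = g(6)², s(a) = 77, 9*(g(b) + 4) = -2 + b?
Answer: -204172361/2116608 ≈ -96.462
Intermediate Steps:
g(b) = -38/9 + b/9 (g(b) = -4 + (-2 + b)/9 = -4 + (-2/9 + b/9) = -38/9 + b/9)
r = 1024/81 (r = (-38/9 + (⅑)*6)² = (-38/9 + ⅔)² = (-32/9)² = 1024/81 ≈ 12.642)
(6998 - 8217)/r + s(-15)/(-2067) = (6998 - 8217)/(1024/81) + 77/(-2067) = -1219*81/1024 + 77*(-1/2067) = -98739/1024 - 77/2067 = -204172361/2116608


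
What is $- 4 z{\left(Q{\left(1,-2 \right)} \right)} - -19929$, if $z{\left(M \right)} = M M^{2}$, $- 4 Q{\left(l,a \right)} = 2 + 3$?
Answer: $\frac{318989}{16} \approx 19937.0$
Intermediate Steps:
$Q{\left(l,a \right)} = - \frac{5}{4}$ ($Q{\left(l,a \right)} = - \frac{2 + 3}{4} = \left(- \frac{1}{4}\right) 5 = - \frac{5}{4}$)
$z{\left(M \right)} = M^{3}$
$- 4 z{\left(Q{\left(1,-2 \right)} \right)} - -19929 = - 4 \left(- \frac{5}{4}\right)^{3} - -19929 = \left(-4\right) \left(- \frac{125}{64}\right) + 19929 = \frac{125}{16} + 19929 = \frac{318989}{16}$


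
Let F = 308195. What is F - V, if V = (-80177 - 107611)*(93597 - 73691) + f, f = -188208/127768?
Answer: 59706243923959/15971 ≈ 3.7384e+9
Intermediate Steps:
f = -23526/15971 (f = -188208*1/127768 = -23526/15971 ≈ -1.4730)
V = -59701321741614/15971 (V = (-80177 - 107611)*(93597 - 73691) - 23526/15971 = -187788*19906 - 23526/15971 = -3738107928 - 23526/15971 = -59701321741614/15971 ≈ -3.7381e+9)
F - V = 308195 - 1*(-59701321741614/15971) = 308195 + 59701321741614/15971 = 59706243923959/15971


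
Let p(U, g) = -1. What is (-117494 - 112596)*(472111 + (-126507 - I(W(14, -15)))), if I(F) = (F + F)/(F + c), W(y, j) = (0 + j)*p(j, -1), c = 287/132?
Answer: -180270984067720/2267 ≈ -7.9520e+10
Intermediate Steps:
c = 287/132 (c = 287*(1/132) = 287/132 ≈ 2.1742)
W(y, j) = -j (W(y, j) = (0 + j)*(-1) = j*(-1) = -j)
I(F) = 2*F/(287/132 + F) (I(F) = (F + F)/(F + 287/132) = (2*F)/(287/132 + F) = 2*F/(287/132 + F))
(-117494 - 112596)*(472111 + (-126507 - I(W(14, -15)))) = (-117494 - 112596)*(472111 + (-126507 - 264*(-1*(-15))/(287 + 132*(-1*(-15))))) = -230090*(472111 + (-126507 - 264*15/(287 + 132*15))) = -230090*(472111 + (-126507 - 264*15/(287 + 1980))) = -230090*(472111 + (-126507 - 264*15/2267)) = -230090*(472111 + (-126507 - 1*3960/2267)) = -230090*(472111 + (-126507 - 3960/2267)) = -230090*(472111 - 286795329/2267) = -230090*783480308/2267 = -180270984067720/2267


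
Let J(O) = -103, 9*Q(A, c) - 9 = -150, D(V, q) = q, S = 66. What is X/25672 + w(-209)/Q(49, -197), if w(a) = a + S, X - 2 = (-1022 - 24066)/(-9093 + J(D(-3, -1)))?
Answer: 12660030001/1386968308 ≈ 9.1278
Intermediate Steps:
Q(A, c) = -47/3 (Q(A, c) = 1 + (⅑)*(-150) = 1 - 50/3 = -47/3)
X = 10870/2299 (X = 2 + (-1022 - 24066)/(-9093 - 103) = 2 - 25088/(-9196) = 2 - 25088*(-1/9196) = 2 + 6272/2299 = 10870/2299 ≈ 4.7281)
w(a) = 66 + a (w(a) = a + 66 = 66 + a)
X/25672 + w(-209)/Q(49, -197) = (10870/2299)/25672 + (66 - 209)/(-47/3) = (10870/2299)*(1/25672) - 143*(-3/47) = 5435/29509964 + 429/47 = 12660030001/1386968308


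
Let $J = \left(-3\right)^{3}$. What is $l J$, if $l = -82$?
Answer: $2214$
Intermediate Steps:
$J = -27$
$l J = \left(-82\right) \left(-27\right) = 2214$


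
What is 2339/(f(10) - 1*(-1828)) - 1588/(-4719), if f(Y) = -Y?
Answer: 4641575/2859714 ≈ 1.6231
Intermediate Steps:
2339/(f(10) - 1*(-1828)) - 1588/(-4719) = 2339/(-1*10 - 1*(-1828)) - 1588/(-4719) = 2339/(-10 + 1828) - 1588*(-1/4719) = 2339/1818 + 1588/4719 = 4641575/2859714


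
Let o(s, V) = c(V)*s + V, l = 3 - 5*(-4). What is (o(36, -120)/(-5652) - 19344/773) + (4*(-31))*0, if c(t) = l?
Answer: -9156631/364083 ≈ -25.150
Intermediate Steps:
l = 23 (l = 3 + 20 = 23)
c(t) = 23
o(s, V) = V + 23*s (o(s, V) = 23*s + V = V + 23*s)
(o(36, -120)/(-5652) - 19344/773) + (4*(-31))*0 = ((-120 + 23*36)/(-5652) - 19344/773) + (4*(-31))*0 = ((-120 + 828)*(-1/5652) - 19344*1/773) - 124*0 = (708*(-1/5652) - 19344/773) + 0 = (-59/471 - 19344/773) + 0 = -9156631/364083 + 0 = -9156631/364083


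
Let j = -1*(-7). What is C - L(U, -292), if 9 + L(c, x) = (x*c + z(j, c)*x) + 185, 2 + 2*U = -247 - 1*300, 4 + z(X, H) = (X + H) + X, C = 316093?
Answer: 158529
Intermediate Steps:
j = 7
z(X, H) = -4 + H + 2*X (z(X, H) = -4 + ((X + H) + X) = -4 + ((H + X) + X) = -4 + (H + 2*X) = -4 + H + 2*X)
U = -549/2 (U = -1 + (-247 - 1*300)/2 = -1 + (-247 - 300)/2 = -1 + (½)*(-547) = -1 - 547/2 = -549/2 ≈ -274.50)
L(c, x) = 176 + c*x + x*(10 + c) (L(c, x) = -9 + ((x*c + (-4 + c + 2*7)*x) + 185) = -9 + ((c*x + (-4 + c + 14)*x) + 185) = -9 + ((c*x + (10 + c)*x) + 185) = -9 + ((c*x + x*(10 + c)) + 185) = -9 + (185 + c*x + x*(10 + c)) = 176 + c*x + x*(10 + c))
C - L(U, -292) = 316093 - (176 - 549/2*(-292) - 292*(10 - 549/2)) = 316093 - (176 + 80154 - 292*(-529/2)) = 316093 - (176 + 80154 + 77234) = 316093 - 1*157564 = 316093 - 157564 = 158529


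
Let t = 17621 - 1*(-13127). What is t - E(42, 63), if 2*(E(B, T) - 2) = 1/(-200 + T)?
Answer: 8424405/274 ≈ 30746.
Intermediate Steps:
E(B, T) = 2 + 1/(2*(-200 + T))
t = 30748 (t = 17621 + 13127 = 30748)
t - E(42, 63) = 30748 - (-799 + 4*63)/(2*(-200 + 63)) = 30748 - (-799 + 252)/(2*(-137)) = 30748 - (-1)*(-547)/(2*137) = 30748 - 1*547/274 = 30748 - 547/274 = 8424405/274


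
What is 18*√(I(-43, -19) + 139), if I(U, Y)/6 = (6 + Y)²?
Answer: 18*√1153 ≈ 611.21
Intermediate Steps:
I(U, Y) = 6*(6 + Y)²
18*√(I(-43, -19) + 139) = 18*√(6*(6 - 19)² + 139) = 18*√(6*(-13)² + 139) = 18*√(6*169 + 139) = 18*√(1014 + 139) = 18*√1153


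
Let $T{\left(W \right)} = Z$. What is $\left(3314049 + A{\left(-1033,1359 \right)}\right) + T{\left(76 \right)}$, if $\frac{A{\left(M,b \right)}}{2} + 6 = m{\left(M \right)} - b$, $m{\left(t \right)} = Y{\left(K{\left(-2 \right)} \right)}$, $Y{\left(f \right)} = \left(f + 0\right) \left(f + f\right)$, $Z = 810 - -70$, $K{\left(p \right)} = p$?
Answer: $3312215$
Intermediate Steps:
$Z = 880$ ($Z = 810 + 70 = 880$)
$T{\left(W \right)} = 880$
$Y{\left(f \right)} = 2 f^{2}$ ($Y{\left(f \right)} = f 2 f = 2 f^{2}$)
$m{\left(t \right)} = 8$ ($m{\left(t \right)} = 2 \left(-2\right)^{2} = 2 \cdot 4 = 8$)
$A{\left(M,b \right)} = 4 - 2 b$ ($A{\left(M,b \right)} = -12 + 2 \left(8 - b\right) = -12 - \left(-16 + 2 b\right) = 4 - 2 b$)
$\left(3314049 + A{\left(-1033,1359 \right)}\right) + T{\left(76 \right)} = \left(3314049 + \left(4 - 2718\right)\right) + 880 = \left(3314049 - 2714\right) + 880 = 3311335 + 880 = 3312215$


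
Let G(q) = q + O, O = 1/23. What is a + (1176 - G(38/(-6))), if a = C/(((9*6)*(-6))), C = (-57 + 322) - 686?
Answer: 8820107/7452 ≈ 1183.6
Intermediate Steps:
C = -421 (C = 265 - 686 = -421)
O = 1/23 ≈ 0.043478
G(q) = 1/23 + q (G(q) = q + 1/23 = 1/23 + q)
a = 421/324 (a = -421/((9*6)*(-6)) = -421/(54*(-6)) = -421/(-324) = -421*(-1/324) = 421/324 ≈ 1.2994)
a + (1176 - G(38/(-6))) = 421/324 + (1176 - (1/23 + 38/(-6))) = 421/324 + (1176 - (1/23 + 38*(-⅙))) = 421/324 + (1176 - (1/23 - 19/3)) = 421/324 + (1176 - 1*(-434/69)) = 421/324 + (1176 + 434/69) = 421/324 + 81578/69 = 8820107/7452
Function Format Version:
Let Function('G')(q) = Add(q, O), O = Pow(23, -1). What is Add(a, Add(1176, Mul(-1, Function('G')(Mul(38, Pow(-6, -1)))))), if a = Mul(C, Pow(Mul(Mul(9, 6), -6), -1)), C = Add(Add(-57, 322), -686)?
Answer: Rational(8820107, 7452) ≈ 1183.6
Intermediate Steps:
C = -421 (C = Add(265, -686) = -421)
O = Rational(1, 23) ≈ 0.043478
Function('G')(q) = Add(Rational(1, 23), q) (Function('G')(q) = Add(q, Rational(1, 23)) = Add(Rational(1, 23), q))
a = Rational(421, 324) (a = Mul(-421, Pow(Mul(Mul(9, 6), -6), -1)) = Mul(-421, Pow(Mul(54, -6), -1)) = Mul(-421, Pow(-324, -1)) = Mul(-421, Rational(-1, 324)) = Rational(421, 324) ≈ 1.2994)
Add(a, Add(1176, Mul(-1, Function('G')(Mul(38, Pow(-6, -1)))))) = Add(Rational(421, 324), Add(1176, Mul(-1, Add(Rational(1, 23), Mul(38, Pow(-6, -1)))))) = Add(Rational(421, 324), Add(1176, Mul(-1, Add(Rational(1, 23), Mul(38, Rational(-1, 6)))))) = Add(Rational(421, 324), Add(1176, Mul(-1, Add(Rational(1, 23), Rational(-19, 3))))) = Add(Rational(421, 324), Add(1176, Mul(-1, Rational(-434, 69)))) = Add(Rational(421, 324), Add(1176, Rational(434, 69))) = Add(Rational(421, 324), Rational(81578, 69)) = Rational(8820107, 7452)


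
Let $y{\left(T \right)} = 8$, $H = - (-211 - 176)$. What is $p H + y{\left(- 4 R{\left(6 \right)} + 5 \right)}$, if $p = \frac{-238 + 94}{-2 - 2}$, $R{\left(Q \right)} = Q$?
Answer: $13940$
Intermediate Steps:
$H = 387$ ($H = \left(-1\right) \left(-387\right) = 387$)
$p = 36$ ($p = - \frac{144}{-4} = \left(-144\right) \left(- \frac{1}{4}\right) = 36$)
$p H + y{\left(- 4 R{\left(6 \right)} + 5 \right)} = 36 \cdot 387 + 8 = 13932 + 8 = 13940$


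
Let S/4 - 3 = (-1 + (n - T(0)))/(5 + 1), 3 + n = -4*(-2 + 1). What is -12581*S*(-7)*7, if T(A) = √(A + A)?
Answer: 7397628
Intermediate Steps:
T(A) = √2*√A (T(A) = √(2*A) = √2*√A)
n = 1 (n = -3 - 4*(-2 + 1) = -3 - 4*(-1) = -3 + 4 = 1)
S = 12 (S = 12 + 4*((-1 + (1 - √2*√0))/(5 + 1)) = 12 + 4*((-1 + (1 - √2*0))/6) = 12 + 4*((-1 + (1 - 1*0))*(⅙)) = 12 + 4*((-1 + (1 + 0))*(⅙)) = 12 + 4*((-1 + 1)*(⅙)) = 12 + 4*(0*(⅙)) = 12 + 4*0 = 12 + 0 = 12)
-12581*S*(-7)*7 = -12581*12*(-7)*7 = -(-1056804)*7 = -12581*(-588) = 7397628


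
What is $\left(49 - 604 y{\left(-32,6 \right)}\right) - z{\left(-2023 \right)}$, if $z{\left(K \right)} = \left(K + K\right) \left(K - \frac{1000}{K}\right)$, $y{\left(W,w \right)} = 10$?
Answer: $-8189049$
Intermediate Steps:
$z{\left(K \right)} = 2 K \left(K - \frac{1000}{K}\right)$
$\left(49 - 604 y{\left(-32,6 \right)}\right) - z{\left(-2023 \right)} = \left(49 - 6040\right) - \left(-2000 + 2 \left(-2023\right)^{2}\right) = \left(49 - 6040\right) - \left(-2000 + 2 \cdot 4092529\right) = -5991 - \left(-2000 + 8185058\right) = -5991 - 8183058 = -8189049$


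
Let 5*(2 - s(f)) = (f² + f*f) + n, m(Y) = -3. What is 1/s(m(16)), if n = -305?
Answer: 5/297 ≈ 0.016835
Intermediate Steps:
s(f) = 63 - 2*f²/5 (s(f) = 2 - ((f² + f*f) - 305)/5 = 2 - ((f² + f²) - 305)/5 = 2 - (2*f² - 305)/5 = 2 - (-305 + 2*f²)/5 = 2 + (61 - 2*f²/5) = 63 - 2*f²/5)
1/s(m(16)) = 1/(63 - ⅖*(-3)²) = 1/(63 - ⅖*9) = 1/(63 - 18/5) = 1/(297/5) = 5/297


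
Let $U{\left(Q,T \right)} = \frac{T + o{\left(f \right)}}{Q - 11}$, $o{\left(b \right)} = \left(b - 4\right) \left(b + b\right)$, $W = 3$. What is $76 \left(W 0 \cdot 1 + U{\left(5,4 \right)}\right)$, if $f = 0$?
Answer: $- \frac{152}{3} \approx -50.667$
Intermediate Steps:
$o{\left(b \right)} = 2 b \left(-4 + b\right)$ ($o{\left(b \right)} = \left(-4 + b\right) 2 b = 2 b \left(-4 + b\right)$)
$U{\left(Q,T \right)} = \frac{T}{-11 + Q}$ ($U{\left(Q,T \right)} = \frac{T + 2 \cdot 0 \left(-4 + 0\right)}{Q - 11} = \frac{T + 2 \cdot 0 \left(-4\right)}{-11 + Q} = \frac{T + 0}{-11 + Q} = \frac{T}{-11 + Q}$)
$76 \left(W 0 \cdot 1 + U{\left(5,4 \right)}\right) = 76 \left(3 \cdot 0 \cdot 1 + \frac{4}{-11 + 5}\right) = 76 \left(0 \cdot 1 + \frac{4}{-6}\right) = 76 \left(0 + 4 \left(- \frac{1}{6}\right)\right) = 76 \left(0 - \frac{2}{3}\right) = 76 \left(- \frac{2}{3}\right) = - \frac{152}{3}$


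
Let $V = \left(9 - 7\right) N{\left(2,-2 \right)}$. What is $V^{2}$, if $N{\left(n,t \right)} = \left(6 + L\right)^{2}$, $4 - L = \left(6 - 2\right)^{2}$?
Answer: $5184$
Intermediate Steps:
$L = -12$ ($L = 4 - \left(6 - 2\right)^{2} = 4 - 4^{2} = 4 - 16 = -12$)
$N{\left(n,t \right)} = 36$ ($N{\left(n,t \right)} = \left(6 - 12\right)^{2} = \left(-6\right)^{2} = 36$)
$V = 72$ ($V = \left(9 - 7\right) 36 = 2 \cdot 36 = 72$)
$V^{2} = 72^{2} = 5184$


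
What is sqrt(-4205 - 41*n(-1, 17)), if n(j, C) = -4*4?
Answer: 13*I*sqrt(21) ≈ 59.573*I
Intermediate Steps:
n(j, C) = -16
sqrt(-4205 - 41*n(-1, 17)) = sqrt(-4205 - 41*(-16)) = sqrt(-4205 + 656) = sqrt(-3549) = 13*I*sqrt(21)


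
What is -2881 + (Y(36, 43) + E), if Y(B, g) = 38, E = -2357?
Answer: -5200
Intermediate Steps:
-2881 + (Y(36, 43) + E) = -2881 + (38 - 2357) = -2881 - 2319 = -5200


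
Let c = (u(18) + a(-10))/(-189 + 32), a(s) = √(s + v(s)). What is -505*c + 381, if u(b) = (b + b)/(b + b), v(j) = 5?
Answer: 60322/157 + 505*I*√5/157 ≈ 384.22 + 7.1925*I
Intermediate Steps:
u(b) = 1 (u(b) = (2*b)/((2*b)) = (2*b)*(1/(2*b)) = 1)
a(s) = √(5 + s) (a(s) = √(s + 5) = √(5 + s))
c = -1/157 - I*√5/157 (c = (1 + √(5 - 10))/(-189 + 32) = (1 + √(-5))/(-157) = (1 + I*√5)*(-1/157) = -1/157 - I*√5/157 ≈ -0.0063694 - 0.014242*I)
-505*c + 381 = -505*(-1/157 - I*√5/157) + 381 = (505/157 + 505*I*√5/157) + 381 = 60322/157 + 505*I*√5/157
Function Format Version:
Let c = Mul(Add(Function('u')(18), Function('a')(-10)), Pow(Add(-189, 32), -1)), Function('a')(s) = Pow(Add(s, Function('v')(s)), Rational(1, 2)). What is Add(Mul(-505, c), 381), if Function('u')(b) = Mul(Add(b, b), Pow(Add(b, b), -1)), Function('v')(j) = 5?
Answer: Add(Rational(60322, 157), Mul(Rational(505, 157), I, Pow(5, Rational(1, 2)))) ≈ Add(384.22, Mul(7.1925, I))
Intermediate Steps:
Function('u')(b) = 1 (Function('u')(b) = Mul(Mul(2, b), Pow(Mul(2, b), -1)) = Mul(Mul(2, b), Mul(Rational(1, 2), Pow(b, -1))) = 1)
Function('a')(s) = Pow(Add(5, s), Rational(1, 2)) (Function('a')(s) = Pow(Add(s, 5), Rational(1, 2)) = Pow(Add(5, s), Rational(1, 2)))
c = Add(Rational(-1, 157), Mul(Rational(-1, 157), I, Pow(5, Rational(1, 2)))) (c = Mul(Add(1, Pow(Add(5, -10), Rational(1, 2))), Pow(Add(-189, 32), -1)) = Mul(Add(1, Pow(-5, Rational(1, 2))), Pow(-157, -1)) = Mul(Add(1, Mul(I, Pow(5, Rational(1, 2)))), Rational(-1, 157)) = Add(Rational(-1, 157), Mul(Rational(-1, 157), I, Pow(5, Rational(1, 2)))) ≈ Add(-0.0063694, Mul(-0.014242, I)))
Add(Mul(-505, c), 381) = Add(Mul(-505, Add(Rational(-1, 157), Mul(Rational(-1, 157), I, Pow(5, Rational(1, 2))))), 381) = Add(Add(Rational(505, 157), Mul(Rational(505, 157), I, Pow(5, Rational(1, 2)))), 381) = Add(Rational(60322, 157), Mul(Rational(505, 157), I, Pow(5, Rational(1, 2))))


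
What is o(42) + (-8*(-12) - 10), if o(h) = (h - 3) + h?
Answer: 167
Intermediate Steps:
o(h) = -3 + 2*h (o(h) = (-3 + h) + h = -3 + 2*h)
o(42) + (-8*(-12) - 10) = (-3 + 2*42) + (-8*(-12) - 10) = (-3 + 84) + (96 - 10) = 81 + 86 = 167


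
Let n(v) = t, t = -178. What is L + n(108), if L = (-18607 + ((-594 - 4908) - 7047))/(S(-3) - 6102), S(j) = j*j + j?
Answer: -263483/1524 ≈ -172.89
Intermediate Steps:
S(j) = j + j² (S(j) = j² + j = j + j²)
n(v) = -178
L = 7789/1524 (L = (-18607 + ((-594 - 4908) - 7047))/(-3*(1 - 3) - 6102) = (-18607 + (-5502 - 7047))/(-3*(-2) - 6102) = (-18607 - 12549)/(6 - 6102) = -31156/(-6096) = -31156*(-1/6096) = 7789/1524 ≈ 5.1109)
L + n(108) = 7789/1524 - 178 = -263483/1524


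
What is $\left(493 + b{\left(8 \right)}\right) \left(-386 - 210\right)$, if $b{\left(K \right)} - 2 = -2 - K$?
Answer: $-289060$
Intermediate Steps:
$b{\left(K \right)} = - K$ ($b{\left(K \right)} = 2 - \left(2 + K\right) = - K$)
$\left(493 + b{\left(8 \right)}\right) \left(-386 - 210\right) = \left(493 - 8\right) \left(-386 - 210\right) = \left(493 - 8\right) \left(-596\right) = 485 \left(-596\right) = -289060$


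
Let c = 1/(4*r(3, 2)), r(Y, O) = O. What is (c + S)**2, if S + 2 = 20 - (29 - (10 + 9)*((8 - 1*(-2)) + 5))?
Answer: 4809249/64 ≈ 75145.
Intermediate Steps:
c = 1/8 (c = 1/(4*2) = 1/8 ≈ 0.12500)
S = 274 (S = -2 + (20 - (29 - (10 + 9)*((8 - 1*(-2)) + 5))) = -2 + (20 - (29 - 19*((8 + 2) + 5))) = -2 + (20 - (29 - 19*(10 + 5))) = -2 + (20 - (29 - 19*15)) = -2 + (20 - (29 - 1*285)) = -2 + (20 - (29 - 285)) = -2 + (20 - 1*(-256)) = -2 + (20 + 256) = -2 + 276 = 274)
(c + S)**2 = (1/8 + 274)**2 = (2193/8)**2 = 4809249/64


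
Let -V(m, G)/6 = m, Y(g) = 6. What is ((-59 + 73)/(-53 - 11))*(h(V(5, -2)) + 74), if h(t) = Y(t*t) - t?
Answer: -385/16 ≈ -24.063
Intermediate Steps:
V(m, G) = -6*m
h(t) = 6 - t
((-59 + 73)/(-53 - 11))*(h(V(5, -2)) + 74) = ((-59 + 73)/(-53 - 11))*((6 - (-6)*5) + 74) = (14/(-64))*((6 - 1*(-30)) + 74) = (14*(-1/64))*((6 + 30) + 74) = -7*(36 + 74)/32 = -7/32*110 = -385/16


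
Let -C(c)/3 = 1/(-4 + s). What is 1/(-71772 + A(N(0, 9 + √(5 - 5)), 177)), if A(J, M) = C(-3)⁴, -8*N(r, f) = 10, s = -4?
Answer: -4096/293978031 ≈ -1.3933e-5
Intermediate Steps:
N(r, f) = -5/4 (N(r, f) = -⅛*10 = -5/4)
C(c) = 3/8 (C(c) = -3/(-4 - 4) = -3/(-8) = -3*(-⅛) = 3/8)
A(J, M) = 81/4096 (A(J, M) = (3/8)⁴ = 81/4096)
1/(-71772 + A(N(0, 9 + √(5 - 5)), 177)) = 1/(-71772 + 81/4096) = 1/(-293978031/4096) = -4096/293978031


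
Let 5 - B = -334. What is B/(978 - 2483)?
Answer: -339/1505 ≈ -0.22525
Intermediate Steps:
B = 339 (B = 5 - 1*(-334) = 5 + 334 = 339)
B/(978 - 2483) = 339/(978 - 2483) = 339/(-1505) = 339*(-1/1505) = -339/1505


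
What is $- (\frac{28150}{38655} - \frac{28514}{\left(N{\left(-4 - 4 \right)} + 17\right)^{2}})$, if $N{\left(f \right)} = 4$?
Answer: $\frac{8072552}{126273} \approx 63.929$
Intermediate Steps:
$- (\frac{28150}{38655} - \frac{28514}{\left(N{\left(-4 - 4 \right)} + 17\right)^{2}}) = - (\frac{28150}{38655} - \frac{28514}{\left(4 + 17\right)^{2}}) = - (28150 \cdot \frac{1}{38655} - \frac{28514}{21^{2}}) = - (\frac{5630}{7731} - \frac{28514}{441}) = \left(-1\right) \left(- \frac{8072552}{126273}\right) = \frac{8072552}{126273}$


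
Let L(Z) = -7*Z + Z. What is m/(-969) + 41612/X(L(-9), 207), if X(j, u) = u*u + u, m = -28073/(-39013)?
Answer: 10076119021/10433792772 ≈ 0.96572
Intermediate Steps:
m = 28073/39013 (m = -28073*(-1/39013) = 28073/39013 ≈ 0.71958)
L(Z) = -6*Z
X(j, u) = u + u² (X(j, u) = u² + u = u + u²)
m/(-969) + 41612/X(L(-9), 207) = (28073/39013)/(-969) + 41612/((207*(1 + 207))) = (28073/39013)*(-1/969) + 41612/((207*208)) = -28073/37803597 + 41612/43056 = -28073/37803597 + 41612*(1/43056) = -28073/37803597 + 10403/10764 = 10076119021/10433792772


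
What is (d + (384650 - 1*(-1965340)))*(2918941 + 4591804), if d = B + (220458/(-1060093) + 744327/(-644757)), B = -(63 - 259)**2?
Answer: 3955572421671531703824155/227834127467 ≈ 1.7362e+13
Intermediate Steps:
B = -38416 (B = -1*(-196)**2 = -1*38416 = -38416)
d = -8752786239999311/227834127467 (d = -38416 + (220458/(-1060093) + 744327/(-644757)) = -38416 + (220458*(-1/1060093) + 744327*(-1/644757)) = -38416 + (-220458/1060093 - 248109/214919) = -38416 - 310399227039/227834127467 = -8752786239999311/227834127467 ≈ -38417.)
(d + (384650 - 1*(-1965340)))*(2918941 + 4591804) = (-8752786239999311/227834127467 + (384650 - 1*(-1965340)))*(2918941 + 4591804) = (-8752786239999311/227834127467 + (384650 + 1965340))*7510745 = (-8752786239999311/227834127467 + 2349990)*7510745 = (526655134966176019/227834127467)*7510745 = 3955572421671531703824155/227834127467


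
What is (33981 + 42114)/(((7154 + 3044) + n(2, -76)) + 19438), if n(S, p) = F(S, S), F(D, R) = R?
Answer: 76095/29638 ≈ 2.5675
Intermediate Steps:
n(S, p) = S
(33981 + 42114)/(((7154 + 3044) + n(2, -76)) + 19438) = (33981 + 42114)/(((7154 + 3044) + 2) + 19438) = 76095/((10198 + 2) + 19438) = 76095/(10200 + 19438) = 76095/29638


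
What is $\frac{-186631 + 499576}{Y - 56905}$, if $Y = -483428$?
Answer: $- \frac{104315}{180111} \approx -0.57917$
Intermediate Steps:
$\frac{-186631 + 499576}{Y - 56905} = \frac{-186631 + 499576}{-483428 - 56905} = \frac{312945}{-540333} = 312945 \left(- \frac{1}{540333}\right) = - \frac{104315}{180111}$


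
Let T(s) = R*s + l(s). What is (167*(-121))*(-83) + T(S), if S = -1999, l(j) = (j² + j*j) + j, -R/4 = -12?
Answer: 9571232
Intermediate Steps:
R = 48 (R = -4*(-12) = 48)
l(j) = j + 2*j² (l(j) = (j² + j²) + j = 2*j² + j = j + 2*j²)
T(s) = 48*s + s*(1 + 2*s)
(167*(-121))*(-83) + T(S) = (167*(-121))*(-83) - 1999*(49 + 2*(-1999)) = -20207*(-83) - 1999*(49 - 3998) = 1677181 - 1999*(-3949) = 1677181 + 7894051 = 9571232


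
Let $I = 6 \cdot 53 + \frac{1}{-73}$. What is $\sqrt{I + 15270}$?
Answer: $\frac{\sqrt{83068379}}{73} \approx 124.85$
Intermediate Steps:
$I = \frac{23213}{73}$ ($I = 318 - \frac{1}{73} = \frac{23213}{73} \approx 317.99$)
$\sqrt{I + 15270} = \sqrt{\frac{23213}{73} + 15270} = \sqrt{\frac{1137923}{73}} = \frac{\sqrt{83068379}}{73}$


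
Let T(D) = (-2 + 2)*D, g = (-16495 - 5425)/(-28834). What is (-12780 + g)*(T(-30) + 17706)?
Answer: -250932564600/1109 ≈ -2.2627e+8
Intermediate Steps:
g = 10960/14417 (g = -21920*(-1/28834) = 10960/14417 ≈ 0.76021)
T(D) = 0 (T(D) = 0*D = 0)
(-12780 + g)*(T(-30) + 17706) = (-12780 + 10960/14417)*(0 + 17706) = -184238300/14417*17706 = -250932564600/1109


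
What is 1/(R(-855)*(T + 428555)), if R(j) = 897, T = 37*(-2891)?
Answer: 1/288464436 ≈ 3.4666e-9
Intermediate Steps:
T = -106967
1/(R(-855)*(T + 428555)) = 1/(897*(-106967 + 428555)) = (1/897)/321588 = (1/897)*(1/321588) = 1/288464436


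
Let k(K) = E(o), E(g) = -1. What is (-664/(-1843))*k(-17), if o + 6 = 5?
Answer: -664/1843 ≈ -0.36028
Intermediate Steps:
o = -1 (o = -6 + 5 = -1)
k(K) = -1
(-664/(-1843))*k(-17) = -664/(-1843)*(-1) = -664*(-1/1843)*(-1) = (664/1843)*(-1) = -664/1843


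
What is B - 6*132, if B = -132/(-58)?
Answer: -22902/29 ≈ -789.72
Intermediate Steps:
B = 66/29 (B = -132*(-1/58) = 66/29 ≈ 2.2759)
B - 6*132 = 66/29 - 6*132 = 66/29 - 792 = -22902/29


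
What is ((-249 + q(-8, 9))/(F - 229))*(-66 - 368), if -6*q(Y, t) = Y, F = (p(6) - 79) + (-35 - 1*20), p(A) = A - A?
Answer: -322462/1089 ≈ -296.11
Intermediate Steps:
p(A) = 0
F = -134 (F = (0 - 79) + (-35 - 1*20) = -79 + (-35 - 20) = -79 - 55 = -134)
q(Y, t) = -Y/6
((-249 + q(-8, 9))/(F - 229))*(-66 - 368) = ((-249 - 1/6*(-8))/(-134 - 229))*(-66 - 368) = ((-249 + 4/3)/(-363))*(-434) = -743/3*(-1/363)*(-434) = (743/1089)*(-434) = -322462/1089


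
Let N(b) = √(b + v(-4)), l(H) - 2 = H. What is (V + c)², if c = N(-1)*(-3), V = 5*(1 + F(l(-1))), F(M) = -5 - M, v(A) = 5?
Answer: 961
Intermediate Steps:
l(H) = 2 + H
N(b) = √(5 + b) (N(b) = √(b + 5) = √(5 + b))
V = -25 (V = 5*(1 + (-5 - (2 - 1))) = 5*(1 + (-5 - 1*1)) = 5*(1 + (-5 - 1)) = 5*(1 - 6) = 5*(-5) = -25)
c = -6 (c = √(5 - 1)*(-3) = √4*(-3) = 2*(-3) = -6)
(V + c)² = (-25 - 6)² = (-31)² = 961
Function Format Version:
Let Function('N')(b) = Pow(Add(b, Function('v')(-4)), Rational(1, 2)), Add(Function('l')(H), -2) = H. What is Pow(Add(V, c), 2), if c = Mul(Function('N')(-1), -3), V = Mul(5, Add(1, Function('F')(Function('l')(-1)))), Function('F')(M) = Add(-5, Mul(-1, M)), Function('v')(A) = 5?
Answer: 961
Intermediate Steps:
Function('l')(H) = Add(2, H)
Function('N')(b) = Pow(Add(5, b), Rational(1, 2)) (Function('N')(b) = Pow(Add(b, 5), Rational(1, 2)) = Pow(Add(5, b), Rational(1, 2)))
V = -25 (V = Mul(5, Add(1, Add(-5, Mul(-1, Add(2, -1))))) = Mul(5, Add(1, Add(-5, Mul(-1, 1)))) = Mul(5, Add(1, Add(-5, -1))) = Mul(5, Add(1, -6)) = Mul(5, -5) = -25)
c = -6 (c = Mul(Pow(Add(5, -1), Rational(1, 2)), -3) = Mul(Pow(4, Rational(1, 2)), -3) = Mul(2, -3) = -6)
Pow(Add(V, c), 2) = Pow(Add(-25, -6), 2) = Pow(-31, 2) = 961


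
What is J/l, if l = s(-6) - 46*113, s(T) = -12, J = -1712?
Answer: 856/2605 ≈ 0.32860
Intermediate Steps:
l = -5210 (l = -12 - 46*113 = -12 - 5198 = -5210)
J/l = -1712/(-5210) = -1712*(-1/5210) = 856/2605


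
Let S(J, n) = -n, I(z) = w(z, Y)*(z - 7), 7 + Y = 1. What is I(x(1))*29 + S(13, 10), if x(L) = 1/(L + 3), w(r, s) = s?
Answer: 2329/2 ≈ 1164.5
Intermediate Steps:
Y = -6 (Y = -7 + 1 = -6)
x(L) = 1/(3 + L)
I(z) = 42 - 6*z (I(z) = -6*(z - 7) = -6*(-7 + z) = 42 - 6*z)
I(x(1))*29 + S(13, 10) = (42 - 6/(3 + 1))*29 - 1*10 = (42 - 6/4)*29 - 10 = (42 - 6*¼)*29 - 10 = (42 - 3/2)*29 - 10 = (81/2)*29 - 10 = 2349/2 - 10 = 2329/2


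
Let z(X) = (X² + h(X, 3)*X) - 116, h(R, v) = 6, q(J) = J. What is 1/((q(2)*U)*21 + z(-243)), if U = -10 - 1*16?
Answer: 1/56383 ≈ 1.7736e-5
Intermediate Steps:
U = -26 (U = -10 - 16 = -26)
z(X) = -116 + X² + 6*X (z(X) = (X² + 6*X) - 116 = -116 + X² + 6*X)
1/((q(2)*U)*21 + z(-243)) = 1/((2*(-26))*21 + (-116 + (-243)² + 6*(-243))) = 1/(-52*21 + (-116 + 59049 - 1458)) = 1/(-1092 + 57475) = 1/56383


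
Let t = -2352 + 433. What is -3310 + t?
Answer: -5229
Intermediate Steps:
t = -1919
-3310 + t = -3310 - 1919 = -5229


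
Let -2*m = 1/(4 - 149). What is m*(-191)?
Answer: -191/290 ≈ -0.65862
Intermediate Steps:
m = 1/290 (m = -1/(2*(4 - 149)) = -½/(-145) = -½*(-1/145) = 1/290 ≈ 0.0034483)
m*(-191) = (1/290)*(-191) = -191/290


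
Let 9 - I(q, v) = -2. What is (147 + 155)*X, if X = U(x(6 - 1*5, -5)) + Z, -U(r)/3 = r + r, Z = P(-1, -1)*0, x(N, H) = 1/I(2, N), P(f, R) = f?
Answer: -1812/11 ≈ -164.73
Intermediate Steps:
I(q, v) = 11 (I(q, v) = 9 - 1*(-2) = 9 + 2 = 11)
x(N, H) = 1/11
Z = 0 (Z = -1*0 = 0)
U(r) = -6*r (U(r) = -3*(r + r) = -6*r)
X = -6/11 (X = -6*1/11 + 0 = -6/11 + 0 = -6/11 ≈ -0.54545)
(147 + 155)*X = (147 + 155)*(-6/11) = 302*(-6/11) = -1812/11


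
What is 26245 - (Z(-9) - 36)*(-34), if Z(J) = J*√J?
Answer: 25021 - 918*I ≈ 25021.0 - 918.0*I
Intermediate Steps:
Z(J) = J^(3/2)
26245 - (Z(-9) - 36)*(-34) = 26245 - ((-9)^(3/2) - 36)*(-34) = 26245 - (-27*I - 36)*(-34) = 26245 - (-36 - 27*I)*(-34) = 26245 - (1224 + 918*I) = 26245 + (-1224 - 918*I) = 25021 - 918*I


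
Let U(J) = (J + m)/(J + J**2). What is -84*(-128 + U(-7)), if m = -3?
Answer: 10772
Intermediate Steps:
U(J) = (-3 + J)/(J + J**2) (U(J) = (J - 3)/(J + J**2) = (-3 + J)/(J + J**2))
-84*(-128 + U(-7)) = -84*(-128 + (-3 - 7)/((-7)*(1 - 7))) = -84*(-128 - 1/7*(-10)/(-6)) = -84*(-128 - 1/7*(-1/6)*(-10)) = -84*(-128 - 5/21) = -84*(-2693/21) = 10772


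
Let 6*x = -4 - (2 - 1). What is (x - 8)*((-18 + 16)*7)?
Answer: 371/3 ≈ 123.67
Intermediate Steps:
x = -5/6 (x = (-4 - (2 - 1))/6 = (-4 - 1*1)/6 = (-4 - 1)/6 = (1/6)*(-5) = -5/6 ≈ -0.83333)
(x - 8)*((-18 + 16)*7) = (-5/6 - 8)*((-18 + 16)*7) = -(-53)*7/3 = -53/6*(-14) = 371/3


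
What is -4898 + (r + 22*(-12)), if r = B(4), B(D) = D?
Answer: -5158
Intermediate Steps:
r = 4
-4898 + (r + 22*(-12)) = -4898 + (4 + 22*(-12)) = -4898 + (4 - 264) = -4898 - 260 = -5158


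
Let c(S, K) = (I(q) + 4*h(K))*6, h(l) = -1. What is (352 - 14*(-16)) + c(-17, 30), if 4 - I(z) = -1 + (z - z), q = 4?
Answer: 582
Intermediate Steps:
I(z) = 5 (I(z) = 4 - (-1 + (z - z)) = 4 - (-1 + 0) = 4 - 1*(-1) = 4 + 1 = 5)
c(S, K) = 6 (c(S, K) = (5 + 4*(-1))*6 = (5 - 4)*6 = 1*6 = 6)
(352 - 14*(-16)) + c(-17, 30) = (352 - 14*(-16)) + 6 = (352 + 224) + 6 = 576 + 6 = 582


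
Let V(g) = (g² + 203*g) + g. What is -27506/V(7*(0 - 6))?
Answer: 13753/3402 ≈ 4.0426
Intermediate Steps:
V(g) = g² + 204*g
-27506/V(7*(0 - 6)) = -27506*1/(7*(0 - 6)*(204 + 7*(0 - 6))) = -27506*(-1/(42*(204 + 7*(-6)))) = -27506*(-1/(42*(204 - 42))) = -27506/((-42*162)) = -27506/(-6804) = -27506*(-1/6804) = 13753/3402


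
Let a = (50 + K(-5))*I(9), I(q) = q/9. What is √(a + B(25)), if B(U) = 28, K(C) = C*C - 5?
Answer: 7*√2 ≈ 9.8995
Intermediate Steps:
K(C) = -5 + C² (K(C) = C² - 5 = -5 + C²)
I(q) = q/9 (I(q) = q*(⅑) = q/9)
a = 70 (a = (50 + (-5 + (-5)²))*((⅑)*9) = (50 + (-5 + 25))*1 = (50 + 20)*1 = 70*1 = 70)
√(a + B(25)) = √(70 + 28) = √98 = 7*√2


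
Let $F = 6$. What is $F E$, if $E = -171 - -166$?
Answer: $-30$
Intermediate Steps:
$E = -5$ ($E = -171 + 166 = -5$)
$F E = 6 \left(-5\right) = -30$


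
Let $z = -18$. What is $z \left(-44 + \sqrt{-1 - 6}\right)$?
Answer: $792 - 18 i \sqrt{7} \approx 792.0 - 47.624 i$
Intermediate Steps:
$z \left(-44 + \sqrt{-1 - 6}\right) = - 18 \left(-44 + \sqrt{-1 - 6}\right) = - 18 \left(-44 + \sqrt{-7}\right) = - 18 \left(-44 + i \sqrt{7}\right) = 792 - 18 i \sqrt{7}$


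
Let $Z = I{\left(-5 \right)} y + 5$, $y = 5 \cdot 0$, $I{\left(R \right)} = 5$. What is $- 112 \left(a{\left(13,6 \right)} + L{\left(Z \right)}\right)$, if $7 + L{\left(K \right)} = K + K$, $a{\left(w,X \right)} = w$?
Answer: $-1792$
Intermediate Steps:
$y = 0$
$Z = 5$ ($Z = 5 \cdot 0 + 5 = 0 + 5 = 5$)
$L{\left(K \right)} = -7 + 2 K$ ($L{\left(K \right)} = -7 + \left(K + K\right) = -7 + 2 K$)
$- 112 \left(a{\left(13,6 \right)} + L{\left(Z \right)}\right) = - 112 \left(13 + \left(-7 + 2 \cdot 5\right)\right) = - 112 \left(13 + \left(-7 + 10\right)\right) = - 112 \left(13 + 3\right) = \left(-112\right) 16 = -1792$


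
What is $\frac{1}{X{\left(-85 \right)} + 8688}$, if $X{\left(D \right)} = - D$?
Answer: $\frac{1}{8773} \approx 0.00011399$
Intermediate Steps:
$\frac{1}{X{\left(-85 \right)} + 8688} = \frac{1}{\left(-1\right) \left(-85\right) + 8688} = \frac{1}{85 + 8688} = \frac{1}{8773}$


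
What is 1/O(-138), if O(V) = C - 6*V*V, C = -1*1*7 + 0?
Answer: -1/114271 ≈ -8.7511e-6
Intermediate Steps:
C = -7 (C = -1*7 + 0 = -7 + 0 = -7)
O(V) = -7 - 6*V² (O(V) = -7 - 6*V*V = -7 - 6*V²)
1/O(-138) = 1/(-7 - 6*(-138)²) = 1/(-7 - 6*19044) = 1/(-7 - 114264) = 1/(-114271) = -1/114271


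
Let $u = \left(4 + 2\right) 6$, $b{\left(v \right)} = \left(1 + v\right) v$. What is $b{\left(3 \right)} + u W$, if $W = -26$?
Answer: $-924$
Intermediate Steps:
$b{\left(v \right)} = v \left(1 + v\right)$
$u = 36$ ($u = 6 \cdot 6 = 36$)
$b{\left(3 \right)} + u W = 3 \left(1 + 3\right) + 36 \left(-26\right) = 3 \cdot 4 - 936 = 12 - 936 = -924$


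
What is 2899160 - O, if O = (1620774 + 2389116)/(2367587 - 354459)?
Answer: 2918188081295/1006564 ≈ 2.8992e+6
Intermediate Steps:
O = 2004945/1006564 (O = 4009890/2013128 = 4009890*(1/2013128) = 2004945/1006564 ≈ 1.9919)
2899160 - O = 2899160 - 1*2004945/1006564 = 2899160 - 2004945/1006564 = 2918188081295/1006564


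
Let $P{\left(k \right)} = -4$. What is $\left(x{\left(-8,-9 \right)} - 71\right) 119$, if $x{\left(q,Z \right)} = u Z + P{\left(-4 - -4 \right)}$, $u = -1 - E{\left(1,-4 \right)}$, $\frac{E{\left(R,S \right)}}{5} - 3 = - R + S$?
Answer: $-18564$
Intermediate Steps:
$E{\left(R,S \right)} = 15 - 5 R + 5 S$ ($E{\left(R,S \right)} = 15 + 5 \left(- R + S\right) = 15 + 5 \left(S - R\right) = 15 - \left(- 5 S + 5 R\right) = 15 - 5 R + 5 S$)
$u = 9$ ($u = -1 - \left(15 - 5 + 5 \left(-4\right)\right) = -1 - \left(15 - 5 - 20\right) = -1 - -10 = -1 + 10 = 9$)
$x{\left(q,Z \right)} = -4 + 9 Z$ ($x{\left(q,Z \right)} = 9 Z - 4 = -4 + 9 Z$)
$\left(x{\left(-8,-9 \right)} - 71\right) 119 = \left(\left(-4 + 9 \left(-9\right)\right) - 71\right) 119 = \left(\left(-4 - 81\right) - 71\right) 119 = \left(-85 - 71\right) 119 = \left(-156\right) 119 = -18564$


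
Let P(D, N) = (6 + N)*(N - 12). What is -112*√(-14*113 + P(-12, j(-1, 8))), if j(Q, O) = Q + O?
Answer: -336*I*√183 ≈ -4545.3*I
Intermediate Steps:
j(Q, O) = O + Q
P(D, N) = (-12 + N)*(6 + N) (P(D, N) = (6 + N)*(-12 + N) = (-12 + N)*(6 + N))
-112*√(-14*113 + P(-12, j(-1, 8))) = -112*√(-14*113 + (-72 + (8 - 1)² - 6*(8 - 1))) = -112*√(-1582 + (-72 + 7² - 6*7)) = -112*√(-1582 + (-72 + 49 - 42)) = -112*√(-1582 - 65) = -336*I*√183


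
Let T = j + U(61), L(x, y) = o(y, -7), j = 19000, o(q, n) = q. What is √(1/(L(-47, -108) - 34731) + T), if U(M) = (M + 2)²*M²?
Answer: √40699765377290/1659 ≈ 3845.5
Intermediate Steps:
L(x, y) = y
U(M) = M²*(2 + M)² (U(M) = (2 + M)²*M² = M²*(2 + M)²)
T = 14787649 (T = 19000 + 61²*(2 + 61)² = 19000 + 3721*63² = 19000 + 3721*3969 = 19000 + 14768649 = 14787649)
√(1/(L(-47, -108) - 34731) + T) = √(1/(-108 - 34731) + 14787649) = √(1/(-34839) + 14787649) = √(-1/34839 + 14787649) = √(515186903510/34839) = √40699765377290/1659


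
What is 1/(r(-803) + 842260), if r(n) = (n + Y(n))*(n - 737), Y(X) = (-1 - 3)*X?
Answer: -1/2867600 ≈ -3.4872e-7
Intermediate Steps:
Y(X) = -4*X
r(n) = -3*n*(-737 + n) (r(n) = (n - 4*n)*(n - 737) = (-3*n)*(-737 + n) = -3*n*(-737 + n))
1/(r(-803) + 842260) = 1/(3*(-803)*(737 - 1*(-803)) + 842260) = 1/(3*(-803)*(737 + 803) + 842260) = 1/(3*(-803)*1540 + 842260) = 1/(-3709860 + 842260) = 1/(-2867600) = -1/2867600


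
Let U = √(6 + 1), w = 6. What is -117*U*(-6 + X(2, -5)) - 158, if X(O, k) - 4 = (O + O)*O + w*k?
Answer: -158 + 2808*√7 ≈ 7271.3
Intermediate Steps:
X(O, k) = 4 + 2*O² + 6*k (X(O, k) = 4 + ((O + O)*O + 6*k) = 4 + ((2*O)*O + 6*k) = 4 + (2*O² + 6*k) = 4 + 2*O² + 6*k)
U = √7 ≈ 2.6458
-117*U*(-6 + X(2, -5)) - 158 = -117*√7*(-6 + (4 + 2*2² + 6*(-5))) - 158 = -117*√7*(-6 + (4 + 2*4 - 30)) - 158 = -117*√7*(-6 + (4 + 8 - 30)) - 158 = -117*√7*(-6 - 18) - 158 = -117*√7*(-24) - 158 = -(-2808)*√7 - 158 = 2808*√7 - 158 = -158 + 2808*√7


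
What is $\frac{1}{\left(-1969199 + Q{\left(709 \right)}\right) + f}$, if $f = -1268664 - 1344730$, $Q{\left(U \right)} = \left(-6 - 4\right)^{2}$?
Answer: $- \frac{1}{4582493} \approx -2.1822 \cdot 10^{-7}$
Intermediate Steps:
$Q{\left(U \right)} = 100$ ($Q{\left(U \right)} = \left(-10\right)^{2} = 100$)
$f = -2613394$
$\frac{1}{\left(-1969199 + Q{\left(709 \right)}\right) + f} = \frac{1}{\left(-1969199 + 100\right) - 2613394} = \frac{1}{-1969099 - 2613394} = \frac{1}{-4582493} = - \frac{1}{4582493}$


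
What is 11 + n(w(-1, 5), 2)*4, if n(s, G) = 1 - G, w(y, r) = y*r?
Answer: 7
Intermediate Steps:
w(y, r) = r*y
11 + n(w(-1, 5), 2)*4 = 11 + (1 - 1*2)*4 = 11 + (1 - 2)*4 = 11 - 1*4 = 11 - 4 = 7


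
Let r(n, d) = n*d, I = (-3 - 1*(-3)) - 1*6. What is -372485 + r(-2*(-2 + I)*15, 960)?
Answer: -142085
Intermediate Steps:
I = -6 (I = (-3 + 3) - 6 = 0 - 6 = -6)
r(n, d) = d*n
-372485 + r(-2*(-2 + I)*15, 960) = -372485 + 960*(-2*(-2 - 6)*15) = -372485 + 960*(-(-16)*15) = -372485 + 960*(-2*(-120)) = -372485 + 960*240 = -372485 + 230400 = -142085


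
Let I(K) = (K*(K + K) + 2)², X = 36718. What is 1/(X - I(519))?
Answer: -1/290223511458 ≈ -3.4456e-12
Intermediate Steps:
I(K) = (2 + 2*K²)² (I(K) = (K*(2*K) + 2)² = (2*K² + 2)² = (2 + 2*K²)²)
1/(X - I(519)) = 1/(36718 - 4*(1 + 519²)²) = 1/(36718 - 4*(1 + 269361)²) = 1/(36718 - 4*269362²) = 1/(36718 - 4*72555887044) = 1/(36718 - 1*290223548176) = 1/(36718 - 290223548176) = 1/(-290223511458) = -1/290223511458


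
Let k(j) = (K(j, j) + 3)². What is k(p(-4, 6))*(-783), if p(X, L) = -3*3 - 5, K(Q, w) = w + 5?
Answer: -28188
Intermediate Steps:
K(Q, w) = 5 + w
p(X, L) = -14 (p(X, L) = -9 - 5 = -14)
k(j) = (8 + j)² (k(j) = ((5 + j) + 3)² = (8 + j)²)
k(p(-4, 6))*(-783) = (8 - 14)²*(-783) = (-6)²*(-783) = 36*(-783) = -28188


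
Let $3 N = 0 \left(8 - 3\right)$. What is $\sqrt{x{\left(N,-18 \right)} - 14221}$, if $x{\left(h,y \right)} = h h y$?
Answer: $i \sqrt{14221} \approx 119.25 i$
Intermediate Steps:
$N = 0$ ($N = \frac{0 \left(8 - 3\right)}{3} = \frac{0 \cdot 5}{3} = \frac{1}{3} \cdot 0 = 0$)
$x{\left(h,y \right)} = y h^{2}$ ($x{\left(h,y \right)} = h^{2} y = y h^{2}$)
$\sqrt{x{\left(N,-18 \right)} - 14221} = \sqrt{- 18 \cdot 0^{2} - 14221} = \sqrt{\left(-18\right) 0 - 14221} = \sqrt{0 - 14221} = \sqrt{-14221} = i \sqrt{14221}$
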